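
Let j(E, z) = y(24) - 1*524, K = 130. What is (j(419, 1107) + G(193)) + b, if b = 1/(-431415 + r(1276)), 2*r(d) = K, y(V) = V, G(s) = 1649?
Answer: 495621149/431350 ≈ 1149.0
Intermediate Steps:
r(d) = 65 (r(d) = (1/2)*130 = 65)
b = -1/431350 (b = 1/(-431415 + 65) = 1/(-431350) = -1/431350 ≈ -2.3183e-6)
j(E, z) = -500 (j(E, z) = 24 - 1*524 = 24 - 524 = -500)
(j(419, 1107) + G(193)) + b = (-500 + 1649) - 1/431350 = 1149 - 1/431350 = 495621149/431350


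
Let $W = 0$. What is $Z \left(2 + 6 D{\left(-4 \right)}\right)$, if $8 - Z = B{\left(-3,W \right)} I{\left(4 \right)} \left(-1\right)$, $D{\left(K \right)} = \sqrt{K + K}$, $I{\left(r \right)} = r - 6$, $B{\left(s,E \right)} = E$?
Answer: $16 + 96 i \sqrt{2} \approx 16.0 + 135.76 i$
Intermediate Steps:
$I{\left(r \right)} = -6 + r$ ($I{\left(r \right)} = r - 6 = -6 + r$)
$D{\left(K \right)} = \sqrt{2} \sqrt{K}$ ($D{\left(K \right)} = \sqrt{2 K} = \sqrt{2} \sqrt{K}$)
$Z = 8$ ($Z = 8 - 0 \left(-6 + 4\right) \left(-1\right) = 8 - 0 \left(-2\right) \left(-1\right) = 8 - 0 \left(-1\right) = 8 - 0 = 8 + 0 = 8$)
$Z \left(2 + 6 D{\left(-4 \right)}\right) = 8 \left(2 + 6 \sqrt{2} \sqrt{-4}\right) = 8 \left(2 + 6 \sqrt{2} \cdot 2 i\right) = 8 \left(2 + 6 \cdot 2 i \sqrt{2}\right) = 8 \left(2 + 12 i \sqrt{2}\right) = 16 + 96 i \sqrt{2}$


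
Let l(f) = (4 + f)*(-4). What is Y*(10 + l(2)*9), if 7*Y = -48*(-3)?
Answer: -29664/7 ≈ -4237.7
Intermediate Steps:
Y = 144/7 (Y = (-48*(-3))/7 = (⅐)*144 = 144/7 ≈ 20.571)
l(f) = -16 - 4*f
Y*(10 + l(2)*9) = 144*(10 + (-16 - 4*2)*9)/7 = 144*(10 + (-16 - 8)*9)/7 = 144*(10 - 24*9)/7 = 144*(10 - 216)/7 = (144/7)*(-206) = -29664/7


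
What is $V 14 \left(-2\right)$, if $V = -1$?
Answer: $28$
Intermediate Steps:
$V 14 \left(-2\right) = \left(-1\right) 14 \left(-2\right) = \left(-14\right) \left(-2\right) = 28$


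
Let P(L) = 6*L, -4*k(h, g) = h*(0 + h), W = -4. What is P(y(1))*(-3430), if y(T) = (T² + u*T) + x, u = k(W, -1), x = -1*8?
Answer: 226380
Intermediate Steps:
k(h, g) = -h²/4 (k(h, g) = -h*(0 + h)/4 = -h*h/4 = -h²/4)
x = -8
u = -4 (u = -¼*(-4)² = -¼*16 = -4)
y(T) = -8 + T² - 4*T (y(T) = (T² - 4*T) - 8 = -8 + T² - 4*T)
P(y(1))*(-3430) = (6*(-8 + 1² - 4*1))*(-3430) = (6*(-8 + 1 - 4))*(-3430) = (6*(-11))*(-3430) = -66*(-3430) = 226380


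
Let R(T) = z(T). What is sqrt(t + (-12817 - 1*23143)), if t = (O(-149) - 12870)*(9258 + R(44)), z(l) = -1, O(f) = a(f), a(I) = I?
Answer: I*sqrt(120552843) ≈ 10980.0*I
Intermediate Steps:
O(f) = f
R(T) = -1
t = -120516883 (t = (-149 - 12870)*(9258 - 1) = -13019*9257 = -120516883)
sqrt(t + (-12817 - 1*23143)) = sqrt(-120516883 + (-12817 - 1*23143)) = sqrt(-120516883 + (-12817 - 23143)) = sqrt(-120516883 - 35960) = sqrt(-120552843) = I*sqrt(120552843)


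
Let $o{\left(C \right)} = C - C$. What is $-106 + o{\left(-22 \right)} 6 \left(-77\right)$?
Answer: $-106$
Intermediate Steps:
$o{\left(C \right)} = 0$
$-106 + o{\left(-22 \right)} 6 \left(-77\right) = -106 + 0 \cdot 6 \left(-77\right) = -106 + 0 \left(-462\right) = -106 + 0 = -106$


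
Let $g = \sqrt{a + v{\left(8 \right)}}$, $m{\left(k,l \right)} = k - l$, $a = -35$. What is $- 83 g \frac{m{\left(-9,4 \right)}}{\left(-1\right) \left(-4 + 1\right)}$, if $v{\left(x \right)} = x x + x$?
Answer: $\frac{1079 \sqrt{37}}{3} \approx 2187.8$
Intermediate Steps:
$v{\left(x \right)} = x + x^{2}$ ($v{\left(x \right)} = x^{2} + x = x + x^{2}$)
$g = \sqrt{37}$ ($g = \sqrt{-35 + 8 \left(1 + 8\right)} = \sqrt{-35 + 8 \cdot 9} = \sqrt{-35 + 72} = \sqrt{37} \approx 6.0828$)
$- 83 g \frac{m{\left(-9,4 \right)}}{\left(-1\right) \left(-4 + 1\right)} = - 83 \sqrt{37} \frac{-9 - 4}{\left(-1\right) \left(-4 + 1\right)} = - 83 \sqrt{37} \frac{-9 - 4}{\left(-1\right) \left(-3\right)} = - 83 \sqrt{37} \left(- \frac{13}{3}\right) = \frac{1079 \sqrt{37}}{3}$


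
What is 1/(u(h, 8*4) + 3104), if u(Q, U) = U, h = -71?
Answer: 1/3136 ≈ 0.00031888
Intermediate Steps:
1/(u(h, 8*4) + 3104) = 1/(8*4 + 3104) = 1/(32 + 3104) = 1/3136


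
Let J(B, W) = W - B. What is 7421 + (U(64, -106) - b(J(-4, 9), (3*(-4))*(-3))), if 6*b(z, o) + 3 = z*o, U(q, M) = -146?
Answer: 14395/2 ≈ 7197.5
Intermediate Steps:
b(z, o) = -½ + o*z/6 (b(z, o) = -½ + (z*o)/6 = -½ + (o*z)/6 = -½ + o*z/6)
7421 + (U(64, -106) - b(J(-4, 9), (3*(-4))*(-3))) = 7421 + (-146 - (-½ + ((3*(-4))*(-3))*(9 - 1*(-4))/6)) = 7421 + (-146 - (-½ + (-12*(-3))*(9 + 4)/6)) = 7421 + (-146 - (-½ + (⅙)*36*13)) = 7421 + (-146 - (-½ + 78)) = 7421 + (-146 - 1*155/2) = 7421 + (-146 - 155/2) = 7421 - 447/2 = 14395/2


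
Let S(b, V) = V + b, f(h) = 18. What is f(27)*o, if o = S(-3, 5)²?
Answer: 72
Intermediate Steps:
o = 4 (o = (5 - 3)² = 2² = 4)
f(27)*o = 18*4 = 72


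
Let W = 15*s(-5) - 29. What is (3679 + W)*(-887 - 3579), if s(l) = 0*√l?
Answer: -16300900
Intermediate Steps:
s(l) = 0
W = -29 (W = 15*0 - 29 = 0 - 29 = -29)
(3679 + W)*(-887 - 3579) = (3679 - 29)*(-887 - 3579) = 3650*(-4466) = -16300900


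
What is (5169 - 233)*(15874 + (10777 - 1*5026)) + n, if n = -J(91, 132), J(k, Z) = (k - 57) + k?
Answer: 106740875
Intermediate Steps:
J(k, Z) = -57 + 2*k (J(k, Z) = (-57 + k) + k = -57 + 2*k)
n = -125 (n = -(-57 + 2*91) = -(-57 + 182) = -1*125 = -125)
(5169 - 233)*(15874 + (10777 - 1*5026)) + n = (5169 - 233)*(15874 + (10777 - 1*5026)) - 125 = 4936*(15874 + (10777 - 5026)) - 125 = 4936*(15874 + 5751) - 125 = 4936*21625 - 125 = 106741000 - 125 = 106740875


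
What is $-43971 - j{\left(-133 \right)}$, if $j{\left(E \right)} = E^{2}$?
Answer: $-61660$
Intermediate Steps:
$-43971 - j{\left(-133 \right)} = -43971 - \left(-133\right)^{2} = -43971 - 17689 = -61660$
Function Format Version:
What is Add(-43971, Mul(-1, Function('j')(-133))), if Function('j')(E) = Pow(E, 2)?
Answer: -61660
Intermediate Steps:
Add(-43971, Mul(-1, Function('j')(-133))) = Add(-43971, Mul(-1, Pow(-133, 2))) = Add(-43971, Mul(-1, 17689)) = Add(-43971, -17689) = -61660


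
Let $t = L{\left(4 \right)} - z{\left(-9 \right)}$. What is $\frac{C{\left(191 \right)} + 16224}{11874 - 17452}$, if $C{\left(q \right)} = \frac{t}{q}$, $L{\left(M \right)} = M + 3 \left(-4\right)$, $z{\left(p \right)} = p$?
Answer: $- \frac{3098785}{1065398} \approx -2.9086$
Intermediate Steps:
$L{\left(M \right)} = -12 + M$ ($L{\left(M \right)} = M - 12 = -12 + M$)
$t = 1$ ($t = \left(-12 + 4\right) - -9 = -8 + 9 = 1$)
$C{\left(q \right)} = \frac{1}{q}$ ($C{\left(q \right)} = 1 \frac{1}{q} = \frac{1}{q}$)
$\frac{C{\left(191 \right)} + 16224}{11874 - 17452} = \frac{\frac{1}{191} + 16224}{11874 - 17452} = \frac{\frac{1}{191} + 16224}{-5578} = \frac{3098785}{191} \left(- \frac{1}{5578}\right) = - \frac{3098785}{1065398}$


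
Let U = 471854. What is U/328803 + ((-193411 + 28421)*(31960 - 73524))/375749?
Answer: 2254991337169726/123547398447 ≈ 18252.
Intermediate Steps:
U/328803 + ((-193411 + 28421)*(31960 - 73524))/375749 = 471854/328803 + ((-193411 + 28421)*(31960 - 73524))/375749 = 471854*(1/328803) - 164990*(-41564)*(1/375749) = 471854/328803 + 6857644360*(1/375749) = 471854/328803 + 6857644360/375749 = 2254991337169726/123547398447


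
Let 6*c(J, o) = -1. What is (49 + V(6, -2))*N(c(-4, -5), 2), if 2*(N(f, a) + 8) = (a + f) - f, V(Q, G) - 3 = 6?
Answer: -406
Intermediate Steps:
V(Q, G) = 9 (V(Q, G) = 3 + 6 = 9)
c(J, o) = -⅙ (c(J, o) = (⅙)*(-1) = -⅙)
N(f, a) = -8 + a/2 (N(f, a) = -8 + ((a + f) - f)/2 = -8 + a/2)
(49 + V(6, -2))*N(c(-4, -5), 2) = (49 + 9)*(-8 + (½)*2) = 58*(-8 + 1) = 58*(-7) = -406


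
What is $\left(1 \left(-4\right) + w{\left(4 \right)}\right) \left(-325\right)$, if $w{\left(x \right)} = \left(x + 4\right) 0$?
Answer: $1300$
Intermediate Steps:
$w{\left(x \right)} = 0$ ($w{\left(x \right)} = \left(4 + x\right) 0 = 0$)
$\left(1 \left(-4\right) + w{\left(4 \right)}\right) \left(-325\right) = \left(1 \left(-4\right) + 0\right) \left(-325\right) = \left(-4 + 0\right) \left(-325\right) = \left(-4\right) \left(-325\right) = 1300$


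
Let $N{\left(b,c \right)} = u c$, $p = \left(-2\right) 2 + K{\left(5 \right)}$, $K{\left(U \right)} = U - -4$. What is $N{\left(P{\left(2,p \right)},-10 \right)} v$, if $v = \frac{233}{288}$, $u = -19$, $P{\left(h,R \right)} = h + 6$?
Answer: $\frac{22135}{144} \approx 153.72$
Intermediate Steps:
$K{\left(U \right)} = 4 + U$ ($K{\left(U \right)} = U + 4 = 4 + U$)
$p = 5$ ($p = \left(-2\right) 2 + \left(4 + 5\right) = -4 + 9 = 5$)
$P{\left(h,R \right)} = 6 + h$
$v = \frac{233}{288}$ ($v = 233 \cdot \frac{1}{288} = \frac{233}{288} \approx 0.80903$)
$N{\left(b,c \right)} = - 19 c$
$N{\left(P{\left(2,p \right)},-10 \right)} v = \left(-19\right) \left(-10\right) \frac{233}{288} = 190 \cdot \frac{233}{288} = \frac{22135}{144}$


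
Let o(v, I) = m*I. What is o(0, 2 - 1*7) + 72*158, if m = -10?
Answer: 11426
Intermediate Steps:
o(v, I) = -10*I
o(0, 2 - 1*7) + 72*158 = -10*(2 - 1*7) + 72*158 = -10*(2 - 7) + 11376 = -10*(-5) + 11376 = 50 + 11376 = 11426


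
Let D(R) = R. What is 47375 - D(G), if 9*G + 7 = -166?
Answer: 426548/9 ≈ 47394.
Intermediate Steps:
G = -173/9 (G = -7/9 + (⅑)*(-166) = -7/9 - 166/9 = -173/9 ≈ -19.222)
47375 - D(G) = 47375 - 1*(-173/9) = 47375 + 173/9 = 426548/9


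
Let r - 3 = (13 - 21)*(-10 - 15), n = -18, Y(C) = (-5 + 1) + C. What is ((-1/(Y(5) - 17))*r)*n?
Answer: -1827/8 ≈ -228.38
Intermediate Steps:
Y(C) = -4 + C
r = 203 (r = 3 + (13 - 21)*(-10 - 15) = 3 - 8*(-25) = 3 + 200 = 203)
((-1/(Y(5) - 17))*r)*n = (-1/((-4 + 5) - 17)*203)*(-18) = (-1/(1 - 17)*203)*(-18) = (-1/(-16)*203)*(-18) = (-1*(-1/16)*203)*(-18) = ((1/16)*203)*(-18) = (203/16)*(-18) = -1827/8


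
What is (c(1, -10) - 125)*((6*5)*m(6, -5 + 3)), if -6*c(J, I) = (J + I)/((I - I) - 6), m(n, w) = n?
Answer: -22545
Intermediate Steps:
c(J, I) = I/36 + J/36 (c(J, I) = -(J + I)/(6*((I - I) - 6)) = -(I + J)/(6*(0 - 6)) = -(I + J)/(6*(-6)) = -(I + J)*(-1)/(6*6) = -(-I/6 - J/6)/6 = I/36 + J/36)
(c(1, -10) - 125)*((6*5)*m(6, -5 + 3)) = (((1/36)*(-10) + (1/36)*1) - 125)*((6*5)*6) = ((-5/18 + 1/36) - 125)*(30*6) = (-¼ - 125)*180 = -501/4*180 = -22545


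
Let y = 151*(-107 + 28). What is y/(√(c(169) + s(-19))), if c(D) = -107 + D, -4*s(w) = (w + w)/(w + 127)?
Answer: -71574*√80466/13411 ≈ -1513.9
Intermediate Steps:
s(w) = -w/(2*(127 + w)) (s(w) = -(w + w)/(4*(w + 127)) = -2*w/(4*(127 + w)) = -w/(2*(127 + w)))
y = -11929 (y = 151*(-79) = -11929)
y/(√(c(169) + s(-19))) = -11929/√((-107 + 169) - 1*(-19)/(254 + 2*(-19))) = -11929/√(62 - 1*(-19)/(254 - 38)) = -11929/√(62 - 1*(-19)/216) = -11929/√(62 - 1*(-19)*1/216) = -11929/√(62 + 19/216) = -11929*6*√80466/13411 = -71574*√80466/13411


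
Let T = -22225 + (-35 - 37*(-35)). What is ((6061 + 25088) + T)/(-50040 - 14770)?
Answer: -5092/32405 ≈ -0.15714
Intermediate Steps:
T = -20965 (T = -22225 + (-35 + 1295) = -22225 + 1260 = -20965)
((6061 + 25088) + T)/(-50040 - 14770) = ((6061 + 25088) - 20965)/(-50040 - 14770) = (31149 - 20965)/(-64810) = 10184*(-1/64810) = -5092/32405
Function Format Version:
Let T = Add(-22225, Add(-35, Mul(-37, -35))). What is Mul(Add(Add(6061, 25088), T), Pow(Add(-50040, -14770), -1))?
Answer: Rational(-5092, 32405) ≈ -0.15714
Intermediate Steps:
T = -20965 (T = Add(-22225, Add(-35, 1295)) = Add(-22225, 1260) = -20965)
Mul(Add(Add(6061, 25088), T), Pow(Add(-50040, -14770), -1)) = Mul(Add(Add(6061, 25088), -20965), Pow(Add(-50040, -14770), -1)) = Mul(Add(31149, -20965), Pow(-64810, -1)) = Mul(10184, Rational(-1, 64810)) = Rational(-5092, 32405)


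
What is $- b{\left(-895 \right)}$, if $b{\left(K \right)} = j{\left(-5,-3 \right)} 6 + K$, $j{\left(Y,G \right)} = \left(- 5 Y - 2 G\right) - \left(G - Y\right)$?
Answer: $721$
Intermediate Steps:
$j{\left(Y,G \right)} = - 4 Y - 3 G$
$b{\left(K \right)} = 174 + K$ ($b{\left(K \right)} = \left(\left(-4\right) \left(-5\right) - -9\right) 6 + K = \left(20 + 9\right) 6 + K = 29 \cdot 6 + K = 174 + K$)
$- b{\left(-895 \right)} = - (174 - 895) = \left(-1\right) \left(-721\right) = 721$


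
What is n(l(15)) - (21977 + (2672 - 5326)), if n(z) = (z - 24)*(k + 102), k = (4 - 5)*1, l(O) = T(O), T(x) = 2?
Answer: -21545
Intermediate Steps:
l(O) = 2
k = -1 (k = -1*1 = -1)
n(z) = -2424 + 101*z (n(z) = (z - 24)*(-1 + 102) = (-24 + z)*101 = -2424 + 101*z)
n(l(15)) - (21977 + (2672 - 5326)) = (-2424 + 101*2) - (21977 + (2672 - 5326)) = (-2424 + 202) - (21977 - 2654) = -2222 - 1*19323 = -2222 - 19323 = -21545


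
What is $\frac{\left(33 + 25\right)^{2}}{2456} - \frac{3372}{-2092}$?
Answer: $\frac{957445}{321122} \approx 2.9816$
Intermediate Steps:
$\frac{\left(33 + 25\right)^{2}}{2456} - \frac{3372}{-2092} = 58^{2} \cdot \frac{1}{2456} - - \frac{843}{523} = 3364 \cdot \frac{1}{2456} + \frac{843}{523} = \frac{841}{614} + \frac{843}{523} = \frac{957445}{321122}$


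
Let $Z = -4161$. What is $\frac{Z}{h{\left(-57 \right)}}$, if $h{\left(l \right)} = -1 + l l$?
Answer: $- \frac{4161}{3248} \approx -1.2811$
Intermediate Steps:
$h{\left(l \right)} = -1 + l^{2}$
$\frac{Z}{h{\left(-57 \right)}} = - \frac{4161}{-1 + \left(-57\right)^{2}} = - \frac{4161}{-1 + 3249} = - \frac{4161}{3248}$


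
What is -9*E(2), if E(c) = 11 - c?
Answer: -81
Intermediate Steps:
-9*E(2) = -9*(11 - 1*2) = -9*(11 - 2) = -9*9 = -81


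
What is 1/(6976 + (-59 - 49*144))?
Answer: -1/139 ≈ -0.0071942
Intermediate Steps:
1/(6976 + (-59 - 49*144)) = 1/(6976 + (-59 - 7056)) = 1/(6976 - 7115) = 1/(-139) = -1/139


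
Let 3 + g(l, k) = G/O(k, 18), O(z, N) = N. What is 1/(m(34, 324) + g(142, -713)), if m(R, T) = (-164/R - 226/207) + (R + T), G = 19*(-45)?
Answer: 7038/2122553 ≈ 0.0033158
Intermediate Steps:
G = -855
m(R, T) = -226/207 + R + T - 164/R (m(R, T) = (-164/R - 226*1/207) + (R + T) = (-164/R - 226/207) + (R + T) = (-226/207 - 164/R) + (R + T) = -226/207 + R + T - 164/R)
g(l, k) = -101/2 (g(l, k) = -3 - 855/18 = -3 - 855*1/18 = -3 - 95/2 = -101/2)
1/(m(34, 324) + g(142, -713)) = 1/((-226/207 + 34 + 324 - 164/34) - 101/2) = 1/((-226/207 + 34 + 324 - 164*1/34) - 101/2) = 1/((-226/207 + 34 + 324 - 82/17) - 101/2) = 1/(1238986/3519 - 101/2) = 1/(2122553/7038) = 7038/2122553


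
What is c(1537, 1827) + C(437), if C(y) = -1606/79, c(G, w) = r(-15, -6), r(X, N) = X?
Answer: -2791/79 ≈ -35.329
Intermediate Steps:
c(G, w) = -15
C(y) = -1606/79 (C(y) = -1606*1/79 = -1606/79)
c(1537, 1827) + C(437) = -15 - 1606/79 = -2791/79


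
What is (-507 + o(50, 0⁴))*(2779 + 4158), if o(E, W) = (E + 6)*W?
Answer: -3517059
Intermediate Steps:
o(E, W) = W*(6 + E) (o(E, W) = (6 + E)*W = W*(6 + E))
(-507 + o(50, 0⁴))*(2779 + 4158) = (-507 + 0⁴*(6 + 50))*(2779 + 4158) = (-507 + 0*56)*6937 = (-507 + 0)*6937 = -507*6937 = -3517059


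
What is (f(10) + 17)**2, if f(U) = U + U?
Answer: 1369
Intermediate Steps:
f(U) = 2*U
(f(10) + 17)**2 = (2*10 + 17)**2 = (20 + 17)**2 = 37**2 = 1369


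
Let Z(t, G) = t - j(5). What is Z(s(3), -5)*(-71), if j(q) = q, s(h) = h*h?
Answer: -284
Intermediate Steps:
s(h) = h**2
Z(t, G) = -5 + t (Z(t, G) = t - 1*5 = t - 5 = -5 + t)
Z(s(3), -5)*(-71) = (-5 + 3**2)*(-71) = (-5 + 9)*(-71) = 4*(-71) = -284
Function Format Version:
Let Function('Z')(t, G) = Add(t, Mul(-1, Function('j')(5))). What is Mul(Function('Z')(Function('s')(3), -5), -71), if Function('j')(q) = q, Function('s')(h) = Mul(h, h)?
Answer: -284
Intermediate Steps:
Function('s')(h) = Pow(h, 2)
Function('Z')(t, G) = Add(-5, t) (Function('Z')(t, G) = Add(t, Mul(-1, 5)) = Add(t, -5) = Add(-5, t))
Mul(Function('Z')(Function('s')(3), -5), -71) = Mul(Add(-5, Pow(3, 2)), -71) = Mul(Add(-5, 9), -71) = Mul(4, -71) = -284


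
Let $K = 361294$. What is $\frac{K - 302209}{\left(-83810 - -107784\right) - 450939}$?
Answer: $- \frac{11817}{85393} \approx -0.13838$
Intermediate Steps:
$\frac{K - 302209}{\left(-83810 - -107784\right) - 450939} = \frac{361294 - 302209}{\left(-83810 - -107784\right) - 450939} = \frac{59085}{\left(-83810 + 107784\right) - 450939} = \frac{59085}{23974 - 450939} = \frac{59085}{-426965} = 59085 \left(- \frac{1}{426965}\right) = - \frac{11817}{85393}$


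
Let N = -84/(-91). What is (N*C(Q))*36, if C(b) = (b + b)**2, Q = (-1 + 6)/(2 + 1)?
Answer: 4800/13 ≈ 369.23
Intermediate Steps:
Q = 5/3 ≈ 1.6667
C(b) = 4*b**2 (C(b) = (2*b)**2 = 4*b**2)
N = 12/13 (N = -84*(-1/91) = 12/13 ≈ 0.92308)
(N*C(Q))*36 = (12*(4*(5/3)**2)/13)*36 = (12*(4*(25/9))/13)*36 = ((12/13)*(100/9))*36 = (400/39)*36 = 4800/13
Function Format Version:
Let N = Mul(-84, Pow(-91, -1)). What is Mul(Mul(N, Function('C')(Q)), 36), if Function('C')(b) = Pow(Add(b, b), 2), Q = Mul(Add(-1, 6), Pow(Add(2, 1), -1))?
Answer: Rational(4800, 13) ≈ 369.23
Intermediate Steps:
Q = Rational(5, 3) (Q = Mul(5, Pow(3, -1)) = Mul(5, Rational(1, 3)) = Rational(5, 3) ≈ 1.6667)
Function('C')(b) = Mul(4, Pow(b, 2)) (Function('C')(b) = Pow(Mul(2, b), 2) = Mul(4, Pow(b, 2)))
N = Rational(12, 13) (N = Mul(-84, Rational(-1, 91)) = Rational(12, 13) ≈ 0.92308)
Mul(Mul(N, Function('C')(Q)), 36) = Mul(Mul(Rational(12, 13), Mul(4, Pow(Rational(5, 3), 2))), 36) = Mul(Mul(Rational(12, 13), Mul(4, Rational(25, 9))), 36) = Mul(Mul(Rational(12, 13), Rational(100, 9)), 36) = Mul(Rational(400, 39), 36) = Rational(4800, 13)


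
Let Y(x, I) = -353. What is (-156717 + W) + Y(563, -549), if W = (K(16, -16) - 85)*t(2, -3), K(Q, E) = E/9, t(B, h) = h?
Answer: -470429/3 ≈ -1.5681e+5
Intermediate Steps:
K(Q, E) = E/9 (K(Q, E) = E*(1/9) = E/9)
W = 781/3 (W = ((1/9)*(-16) - 85)*(-3) = (-16/9 - 85)*(-3) = -781/9*(-3) = 781/3 ≈ 260.33)
(-156717 + W) + Y(563, -549) = (-156717 + 781/3) - 353 = -469370/3 - 353 = -470429/3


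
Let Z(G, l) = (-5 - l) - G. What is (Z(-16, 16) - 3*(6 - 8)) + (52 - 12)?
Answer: 41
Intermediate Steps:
Z(G, l) = -5 - G - l
(Z(-16, 16) - 3*(6 - 8)) + (52 - 12) = ((-5 - 1*(-16) - 1*16) - 3*(6 - 8)) + (52 - 12) = ((-5 + 16 - 16) - 3*(-2)) + 40 = (-5 + 6) + 40 = 1 + 40 = 41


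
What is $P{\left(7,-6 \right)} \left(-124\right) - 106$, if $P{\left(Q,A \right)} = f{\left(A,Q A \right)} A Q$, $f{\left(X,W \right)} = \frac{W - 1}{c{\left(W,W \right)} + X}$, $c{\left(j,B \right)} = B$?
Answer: $\frac{9119}{2} \approx 4559.5$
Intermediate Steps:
$f{\left(X,W \right)} = \frac{-1 + W}{W + X}$ ($f{\left(X,W \right)} = \frac{W - 1}{W + X} = \frac{-1 + W}{W + X}$)
$P{\left(Q,A \right)} = \frac{A Q \left(-1 + A Q\right)}{A + A Q}$ ($P{\left(Q,A \right)} = \frac{-1 + Q A}{Q A + A} A Q = \frac{-1 + A Q}{A Q + A} A Q = \frac{-1 + A Q}{A + A Q} A Q = \frac{A \left(-1 + A Q\right)}{A + A Q} Q = \frac{A Q \left(-1 + A Q\right)}{A + A Q}$)
$P{\left(7,-6 \right)} \left(-124\right) - 106 = \frac{7 \left(-1 - 42\right)}{1 + 7} \left(-124\right) - 106 = \frac{7 \left(-1 - 42\right)}{8} \left(-124\right) - 106 = 7 \cdot \frac{1}{8} \left(-43\right) \left(-124\right) - 106 = \left(- \frac{301}{8}\right) \left(-124\right) - 106 = \frac{9331}{2} - 106 = \frac{9119}{2}$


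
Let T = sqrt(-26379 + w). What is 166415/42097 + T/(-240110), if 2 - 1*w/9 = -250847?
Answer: 166415/42097 - 3*sqrt(247918)/240110 ≈ 3.9469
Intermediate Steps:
w = 2257641 (w = 18 - 9*(-250847) = 18 + 2257623 = 2257641)
T = 3*sqrt(247918) (T = sqrt(-26379 + 2257641) = sqrt(2231262) = 3*sqrt(247918) ≈ 1493.7)
166415/42097 + T/(-240110) = 166415/42097 + (3*sqrt(247918))/(-240110) = 166415*(1/42097) + (3*sqrt(247918))*(-1/240110) = 166415/42097 - 3*sqrt(247918)/240110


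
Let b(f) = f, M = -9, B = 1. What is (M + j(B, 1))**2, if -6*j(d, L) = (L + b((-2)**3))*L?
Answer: 2209/36 ≈ 61.361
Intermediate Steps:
j(d, L) = -L*(-8 + L)/6 (j(d, L) = -(L + (-2)**3)*L/6 = -(L - 8)*L/6 = -(-8 + L)*L/6 = -L*(-8 + L)/6)
(M + j(B, 1))**2 = (-9 + (1/6)*1*(8 - 1*1))**2 = (-9 + (1/6)*1*(8 - 1))**2 = (-9 + (1/6)*1*7)**2 = (-9 + 7/6)**2 = (-47/6)**2 = 2209/36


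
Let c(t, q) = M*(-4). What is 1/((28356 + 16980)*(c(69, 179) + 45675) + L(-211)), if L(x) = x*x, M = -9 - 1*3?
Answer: 1/2072942449 ≈ 4.8241e-10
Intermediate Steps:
M = -12 (M = -9 - 3 = -12)
c(t, q) = 48 (c(t, q) = -12*(-4) = 48)
L(x) = x**2
1/((28356 + 16980)*(c(69, 179) + 45675) + L(-211)) = 1/((28356 + 16980)*(48 + 45675) + (-211)**2) = 1/(45336*45723 + 44521) = 1/(2072897928 + 44521) = 1/2072942449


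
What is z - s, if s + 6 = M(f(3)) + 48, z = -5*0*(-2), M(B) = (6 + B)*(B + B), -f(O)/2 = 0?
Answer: -42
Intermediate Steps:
f(O) = 0 (f(O) = -2*0 = 0)
M(B) = 2*B*(6 + B) (M(B) = (6 + B)*(2*B) = 2*B*(6 + B))
z = 0 (z = 0*(-2) = 0)
s = 42 (s = -6 + (2*0*(6 + 0) + 48) = -6 + (2*0*6 + 48) = -6 + (0 + 48) = -6 + 48 = 42)
z - s = 0 - 1*42 = 0 - 42 = -42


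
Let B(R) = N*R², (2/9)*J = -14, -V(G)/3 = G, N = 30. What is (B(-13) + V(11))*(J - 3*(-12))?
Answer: -135999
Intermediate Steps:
V(G) = -3*G
J = -63 (J = (9/2)*(-14) = -63)
B(R) = 30*R²
(B(-13) + V(11))*(J - 3*(-12)) = (30*(-13)² - 3*11)*(-63 - 3*(-12)) = (30*169 - 33)*(-63 + 36) = (5070 - 33)*(-27) = 5037*(-27) = -135999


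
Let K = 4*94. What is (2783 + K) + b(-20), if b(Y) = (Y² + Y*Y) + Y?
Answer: 3939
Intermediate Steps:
b(Y) = Y + 2*Y² (b(Y) = (Y² + Y²) + Y = 2*Y² + Y = Y + 2*Y²)
K = 376
(2783 + K) + b(-20) = (2783 + 376) - 20*(1 + 2*(-20)) = 3159 - 20*(1 - 40) = 3159 - 20*(-39) = 3159 + 780 = 3939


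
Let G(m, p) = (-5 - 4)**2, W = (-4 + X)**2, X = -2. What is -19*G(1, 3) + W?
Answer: -1503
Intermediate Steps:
W = 36 (W = (-4 - 2)**2 = (-6)**2 = 36)
G(m, p) = 81 (G(m, p) = (-9)**2 = 81)
-19*G(1, 3) + W = -19*81 + 36 = -1539 + 36 = -1503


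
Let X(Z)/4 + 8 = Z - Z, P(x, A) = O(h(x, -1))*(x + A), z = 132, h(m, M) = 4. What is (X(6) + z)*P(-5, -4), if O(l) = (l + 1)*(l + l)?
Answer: -36000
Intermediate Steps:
O(l) = 2*l*(1 + l) (O(l) = (1 + l)*(2*l) = 2*l*(1 + l))
P(x, A) = 40*A + 40*x (P(x, A) = (2*4*(1 + 4))*(x + A) = (2*4*5)*(A + x) = 40*(A + x) = 40*A + 40*x)
X(Z) = -32 (X(Z) = -32 + 4*(Z - Z) = -32 + 4*0 = -32 + 0 = -32)
(X(6) + z)*P(-5, -4) = (-32 + 132)*(40*(-4) + 40*(-5)) = 100*(-160 - 200) = 100*(-360) = -36000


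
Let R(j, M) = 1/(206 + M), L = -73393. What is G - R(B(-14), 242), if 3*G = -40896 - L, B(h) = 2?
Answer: 14558653/1344 ≈ 10832.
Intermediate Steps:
G = 32497/3 (G = (-40896 - 1*(-73393))/3 = (-40896 + 73393)/3 = (⅓)*32497 = 32497/3 ≈ 10832.)
G - R(B(-14), 242) = 32497/3 - 1/(206 + 242) = 32497/3 - 1/448 = 14558653/1344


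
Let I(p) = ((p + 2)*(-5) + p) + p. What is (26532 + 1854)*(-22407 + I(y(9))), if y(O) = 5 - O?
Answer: -635988330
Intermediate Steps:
I(p) = -10 - 3*p (I(p) = ((2 + p)*(-5) + p) + p = ((-10 - 5*p) + p) + p = (-10 - 4*p) + p = -10 - 3*p)
(26532 + 1854)*(-22407 + I(y(9))) = (26532 + 1854)*(-22407 + (-10 - 3*(5 - 1*9))) = 28386*(-22407 + (-10 - 3*(5 - 9))) = 28386*(-22407 + (-10 - 3*(-4))) = 28386*(-22407 + (-10 + 12)) = 28386*(-22407 + 2) = 28386*(-22405) = -635988330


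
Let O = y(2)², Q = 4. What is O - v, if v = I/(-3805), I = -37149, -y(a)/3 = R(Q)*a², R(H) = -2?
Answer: 2154531/3805 ≈ 566.24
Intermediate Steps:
y(a) = 6*a² (y(a) = -(-6)*a² = 6*a²)
O = 576 (O = (6*2²)² = (6*4)² = 24² = 576)
v = 37149/3805 (v = -37149/(-3805) = -37149*(-1/3805) = 37149/3805 ≈ 9.7632)
O - v = 576 - 1*37149/3805 = 576 - 37149/3805 = 2154531/3805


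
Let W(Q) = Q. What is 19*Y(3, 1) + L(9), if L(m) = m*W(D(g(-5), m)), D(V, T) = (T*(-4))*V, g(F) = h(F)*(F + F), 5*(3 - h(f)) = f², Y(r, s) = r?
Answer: -6423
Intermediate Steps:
h(f) = 3 - f²/5
g(F) = 2*F*(3 - F²/5) (g(F) = (3 - F²/5)*(F + F) = (3 - F²/5)*(2*F) = 2*F*(3 - F²/5))
D(V, T) = -4*T*V (D(V, T) = (-4*T)*V = -4*T*V)
L(m) = -80*m² (L(m) = m*(-4*m*(⅖)*(-5)*(15 - 1*(-5)²)) = m*(-4*m*(⅖)*(-5)*(15 - 1*25)) = m*(-4*m*(⅖)*(-5)*(15 - 25)) = m*(-4*m*(⅖)*(-5)*(-10)) = m*(-4*m*20) = m*(-80*m) = -80*m²)
19*Y(3, 1) + L(9) = 19*3 - 80*9² = 57 - 80*81 = 57 - 6480 = -6423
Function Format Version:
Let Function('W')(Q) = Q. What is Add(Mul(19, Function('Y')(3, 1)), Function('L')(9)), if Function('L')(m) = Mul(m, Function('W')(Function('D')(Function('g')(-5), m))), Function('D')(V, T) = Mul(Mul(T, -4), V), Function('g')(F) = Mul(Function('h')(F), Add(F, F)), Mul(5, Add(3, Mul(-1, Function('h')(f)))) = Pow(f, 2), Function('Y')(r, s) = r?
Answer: -6423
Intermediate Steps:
Function('h')(f) = Add(3, Mul(Rational(-1, 5), Pow(f, 2)))
Function('g')(F) = Mul(2, F, Add(3, Mul(Rational(-1, 5), Pow(F, 2)))) (Function('g')(F) = Mul(Add(3, Mul(Rational(-1, 5), Pow(F, 2))), Add(F, F)) = Mul(Add(3, Mul(Rational(-1, 5), Pow(F, 2))), Mul(2, F)) = Mul(2, F, Add(3, Mul(Rational(-1, 5), Pow(F, 2)))))
Function('D')(V, T) = Mul(-4, T, V) (Function('D')(V, T) = Mul(Mul(-4, T), V) = Mul(-4, T, V))
Function('L')(m) = Mul(-80, Pow(m, 2)) (Function('L')(m) = Mul(m, Mul(-4, m, Mul(Rational(2, 5), -5, Add(15, Mul(-1, Pow(-5, 2)))))) = Mul(m, Mul(-4, m, Mul(Rational(2, 5), -5, Add(15, Mul(-1, 25))))) = Mul(m, Mul(-4, m, Mul(Rational(2, 5), -5, Add(15, -25)))) = Mul(m, Mul(-4, m, Mul(Rational(2, 5), -5, -10))) = Mul(m, Mul(-4, m, 20)) = Mul(m, Mul(-80, m)) = Mul(-80, Pow(m, 2)))
Add(Mul(19, Function('Y')(3, 1)), Function('L')(9)) = Add(Mul(19, 3), Mul(-80, Pow(9, 2))) = Add(57, Mul(-80, 81)) = Add(57, -6480) = -6423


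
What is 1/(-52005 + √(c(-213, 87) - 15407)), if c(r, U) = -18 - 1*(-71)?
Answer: -17335/901511793 - I*√1706/901511793 ≈ -1.9229e-5 - 4.5816e-8*I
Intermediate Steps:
c(r, U) = 53 (c(r, U) = -18 + 71 = 53)
1/(-52005 + √(c(-213, 87) - 15407)) = 1/(-52005 + √(53 - 15407)) = 1/(-52005 + √(-15354)) = 1/(-52005 + 3*I*√1706)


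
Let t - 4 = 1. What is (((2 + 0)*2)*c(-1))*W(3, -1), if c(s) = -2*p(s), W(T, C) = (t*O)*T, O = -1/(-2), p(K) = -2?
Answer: 120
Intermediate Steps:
t = 5 (t = 4 + 1 = 5)
O = ½ (O = -1*(-½) = ½ ≈ 0.50000)
W(T, C) = 5*T/2 (W(T, C) = (5*(½))*T = 5*T/2)
c(s) = 4 (c(s) = -2*(-2) = 4)
(((2 + 0)*2)*c(-1))*W(3, -1) = (((2 + 0)*2)*4)*((5/2)*3) = ((2*2)*4)*(15/2) = (4*4)*(15/2) = 16*(15/2) = 120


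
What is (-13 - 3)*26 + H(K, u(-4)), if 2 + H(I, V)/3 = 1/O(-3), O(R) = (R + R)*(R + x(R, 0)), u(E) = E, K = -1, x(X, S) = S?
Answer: -2531/6 ≈ -421.83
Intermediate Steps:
O(R) = 2*R² (O(R) = (R + R)*(R + 0) = (2*R)*R = 2*R²)
H(I, V) = -35/6 (H(I, V) = -6 + 3/((2*(-3)²)) = -6 + 3/((2*9)) = -6 + 3/18 = -6 + 3*(1/18) = -6 + ⅙ = -35/6)
(-13 - 3)*26 + H(K, u(-4)) = (-13 - 3)*26 - 35/6 = -16*26 - 35/6 = -416 - 35/6 = -2531/6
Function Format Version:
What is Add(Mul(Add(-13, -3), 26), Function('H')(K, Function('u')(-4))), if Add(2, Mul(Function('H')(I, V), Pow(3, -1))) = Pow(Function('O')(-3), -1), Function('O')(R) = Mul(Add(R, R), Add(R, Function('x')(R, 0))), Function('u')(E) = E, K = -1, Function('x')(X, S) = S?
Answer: Rational(-2531, 6) ≈ -421.83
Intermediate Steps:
Function('O')(R) = Mul(2, Pow(R, 2)) (Function('O')(R) = Mul(Add(R, R), Add(R, 0)) = Mul(Mul(2, R), R) = Mul(2, Pow(R, 2)))
Function('H')(I, V) = Rational(-35, 6) (Function('H')(I, V) = Add(-6, Mul(3, Pow(Mul(2, Pow(-3, 2)), -1))) = Add(-6, Mul(3, Pow(Mul(2, 9), -1))) = Add(-6, Mul(3, Pow(18, -1))) = Add(-6, Mul(3, Rational(1, 18))) = Add(-6, Rational(1, 6)) = Rational(-35, 6))
Add(Mul(Add(-13, -3), 26), Function('H')(K, Function('u')(-4))) = Add(Mul(Add(-13, -3), 26), Rational(-35, 6)) = Add(Mul(-16, 26), Rational(-35, 6)) = Add(-416, Rational(-35, 6)) = Rational(-2531, 6)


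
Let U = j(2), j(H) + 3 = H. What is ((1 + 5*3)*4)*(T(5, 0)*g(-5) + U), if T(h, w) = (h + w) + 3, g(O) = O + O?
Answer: -5184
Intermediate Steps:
g(O) = 2*O
j(H) = -3 + H
U = -1 (U = -3 + 2 = -1)
T(h, w) = 3 + h + w
((1 + 5*3)*4)*(T(5, 0)*g(-5) + U) = ((1 + 5*3)*4)*((3 + 5 + 0)*(2*(-5)) - 1) = ((1 + 15)*4)*(8*(-10) - 1) = (16*4)*(-80 - 1) = 64*(-81) = -5184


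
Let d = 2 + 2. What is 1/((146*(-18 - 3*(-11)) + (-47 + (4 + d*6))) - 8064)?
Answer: -1/5893 ≈ -0.00016969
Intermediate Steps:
d = 4
1/((146*(-18 - 3*(-11)) + (-47 + (4 + d*6))) - 8064) = 1/((146*(-18 - 3*(-11)) + (-47 + (4 + 4*6))) - 8064) = 1/((146*(-18 - 1*(-33)) + (-47 + (4 + 24))) - 8064) = 1/((146*(-18 + 33) + (-47 + 28)) - 8064) = 1/((146*15 - 19) - 8064) = 1/((2190 - 19) - 8064) = 1/(2171 - 8064) = 1/(-5893) = -1/5893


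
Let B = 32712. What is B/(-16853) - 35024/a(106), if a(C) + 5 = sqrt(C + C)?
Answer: -268855864/286501 - 6368*sqrt(53)/17 ≈ -3665.5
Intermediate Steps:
a(C) = -5 + sqrt(2)*sqrt(C) (a(C) = -5 + sqrt(C + C) = -5 + sqrt(2*C) = -5 + sqrt(2)*sqrt(C))
B/(-16853) - 35024/a(106) = 32712/(-16853) - 35024/(-5 + sqrt(2)*sqrt(106)) = 32712*(-1/16853) - 35024/(-5 + 2*sqrt(53)) = -32712/16853 - 35024/(-5 + 2*sqrt(53))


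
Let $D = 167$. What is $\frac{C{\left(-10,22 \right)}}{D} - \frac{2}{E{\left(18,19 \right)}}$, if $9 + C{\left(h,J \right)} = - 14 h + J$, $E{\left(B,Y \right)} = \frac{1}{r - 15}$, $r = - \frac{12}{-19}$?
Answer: $\frac{94089}{3173} \approx 29.653$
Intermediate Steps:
$r = \frac{12}{19}$ ($r = \left(-12\right) \left(- \frac{1}{19}\right) = \frac{12}{19} \approx 0.63158$)
$E{\left(B,Y \right)} = - \frac{19}{273}$ ($E{\left(B,Y \right)} = \frac{1}{\frac{12}{19} - 15} = \frac{1}{- \frac{273}{19}} = - \frac{19}{273}$)
$C{\left(h,J \right)} = -9 + J - 14 h$ ($C{\left(h,J \right)} = -9 + \left(- 14 h + J\right) = -9 + \left(J - 14 h\right) = -9 + J - 14 h$)
$\frac{C{\left(-10,22 \right)}}{D} - \frac{2}{E{\left(18,19 \right)}} = \frac{-9 + 22 - -140}{167} - \frac{2}{- \frac{19}{273}} = \left(-9 + 22 + 140\right) \frac{1}{167} - - \frac{546}{19} = 153 \cdot \frac{1}{167} + \frac{546}{19} = \frac{153}{167} + \frac{546}{19} = \frac{94089}{3173}$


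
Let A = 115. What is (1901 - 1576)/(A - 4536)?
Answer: -325/4421 ≈ -0.073513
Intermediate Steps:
(1901 - 1576)/(A - 4536) = (1901 - 1576)/(115 - 4536) = 325/(-4421) = 325*(-1/4421) = -325/4421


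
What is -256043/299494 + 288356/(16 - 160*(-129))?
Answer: 10134008457/773293508 ≈ 13.105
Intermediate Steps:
-256043/299494 + 288356/(16 - 160*(-129)) = -256043*1/299494 + 288356/(16 + 20640) = -256043/299494 + 288356/20656 = -256043/299494 + 288356*(1/20656) = -256043/299494 + 72089/5164 = 10134008457/773293508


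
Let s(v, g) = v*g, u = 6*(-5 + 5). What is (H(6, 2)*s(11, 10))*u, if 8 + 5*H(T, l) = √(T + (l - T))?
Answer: 0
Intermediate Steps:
u = 0 (u = 6*0 = 0)
s(v, g) = g*v
H(T, l) = -8/5 + √l/5 (H(T, l) = -8/5 + √(T + (l - T))/5 = -8/5 + √l/5)
(H(6, 2)*s(11, 10))*u = ((-8/5 + √2/5)*(10*11))*0 = ((-8/5 + √2/5)*110)*0 = (-176 + 22*√2)*0 = 0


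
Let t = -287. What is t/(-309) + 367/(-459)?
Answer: 6110/47277 ≈ 0.12924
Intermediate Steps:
t/(-309) + 367/(-459) = -287/(-309) + 367/(-459) = -287*(-1/309) + 367*(-1/459) = 287/309 - 367/459 = 6110/47277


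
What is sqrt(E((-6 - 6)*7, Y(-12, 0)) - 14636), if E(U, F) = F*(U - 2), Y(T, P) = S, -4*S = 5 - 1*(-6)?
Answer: I*sqrt(57598)/2 ≈ 120.0*I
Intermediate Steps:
S = -11/4 (S = -(5 - 1*(-6))/4 = -(5 + 6)/4 = -1/4*11 = -11/4 ≈ -2.7500)
Y(T, P) = -11/4
E(U, F) = F*(-2 + U)
sqrt(E((-6 - 6)*7, Y(-12, 0)) - 14636) = sqrt(-11*(-2 + (-6 - 6)*7)/4 - 14636) = sqrt(-11*(-2 - 12*7)/4 - 14636) = sqrt(-11*(-2 - 84)/4 - 14636) = sqrt(-11/4*(-86) - 14636) = sqrt(473/2 - 14636) = sqrt(-28799/2) = I*sqrt(57598)/2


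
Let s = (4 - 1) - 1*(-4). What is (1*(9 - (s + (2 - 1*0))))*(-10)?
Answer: 0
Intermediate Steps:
s = 7 (s = 3 + 4 = 7)
(1*(9 - (s + (2 - 1*0))))*(-10) = (1*(9 - (7 + (2 - 1*0))))*(-10) = (1*(9 - (7 + (2 + 0))))*(-10) = (1*(9 - (7 + 2)))*(-10) = (1*(9 - 1*9))*(-10) = (1*(9 - 9))*(-10) = (1*0)*(-10) = 0*(-10) = 0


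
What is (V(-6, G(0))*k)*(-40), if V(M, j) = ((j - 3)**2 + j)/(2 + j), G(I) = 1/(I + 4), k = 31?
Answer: -38750/9 ≈ -4305.6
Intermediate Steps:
G(I) = 1/(4 + I)
V(M, j) = (j + (-3 + j)**2)/(2 + j) (V(M, j) = ((-3 + j)**2 + j)/(2 + j) = (j + (-3 + j)**2)/(2 + j))
(V(-6, G(0))*k)*(-40) = (((1/(4 + 0) + (-3 + 1/(4 + 0))**2)/(2 + 1/(4 + 0)))*31)*(-40) = (((1/4 + (-3 + 1/4)**2)/(2 + 1/4))*31)*(-40) = (((1/4 + (-11/4)**2)/(9/4))*31)*(-40) = ((4*(1/4 + 121/16)/9)*31)*(-40) = (((4/9)*(125/16))*31)*(-40) = ((125/36)*31)*(-40) = (3875/36)*(-40) = -38750/9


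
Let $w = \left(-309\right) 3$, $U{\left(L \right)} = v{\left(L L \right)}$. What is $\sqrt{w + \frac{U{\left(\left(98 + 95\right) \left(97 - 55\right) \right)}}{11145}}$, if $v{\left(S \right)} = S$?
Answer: $\frac{\sqrt{68573725005}}{3715} \approx 70.489$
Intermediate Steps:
$U{\left(L \right)} = L^{2}$ ($U{\left(L \right)} = L L = L^{2}$)
$w = -927$
$\sqrt{w + \frac{U{\left(\left(98 + 95\right) \left(97 - 55\right) \right)}}{11145}} = \sqrt{-927 + \frac{\left(\left(98 + 95\right) \left(97 - 55\right)\right)^{2}}{11145}} = \sqrt{-927 + \left(193 \cdot 42\right)^{2} \cdot \frac{1}{11145}} = \sqrt{-927 + 8106^{2} \cdot \frac{1}{11145}} = \sqrt{-927 + 65707236 \cdot \frac{1}{11145}} = \sqrt{-927 + \frac{21902412}{3715}} = \sqrt{\frac{18458607}{3715}} = \frac{\sqrt{68573725005}}{3715}$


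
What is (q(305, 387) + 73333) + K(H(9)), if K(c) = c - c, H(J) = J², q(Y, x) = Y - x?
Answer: 73251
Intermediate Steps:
K(c) = 0
(q(305, 387) + 73333) + K(H(9)) = ((305 - 1*387) + 73333) + 0 = ((305 - 387) + 73333) + 0 = (-82 + 73333) + 0 = 73251 + 0 = 73251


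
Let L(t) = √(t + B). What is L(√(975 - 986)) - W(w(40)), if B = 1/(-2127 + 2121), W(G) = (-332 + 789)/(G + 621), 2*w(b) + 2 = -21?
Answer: -914/1219 + √(-6 + 36*I*√11)/6 ≈ 0.50602 + 1.3205*I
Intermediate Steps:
w(b) = -23/2 (w(b) = -1 + (½)*(-21) = -1 - 21/2 = -23/2)
W(G) = 457/(621 + G)
B = -⅙ (B = 1/(-6) = -⅙ ≈ -0.16667)
L(t) = √(-⅙ + t) (L(t) = √(t - ⅙) = √(-⅙ + t))
L(√(975 - 986)) - W(w(40)) = √(-6 + 36*√(975 - 986))/6 - 457/(621 - 23/2) = √(-6 + 36*√(-11))/6 - 457/1219/2 = √(-6 + 36*(I*√11))/6 - 457*2/1219 = √(-6 + 36*I*√11)/6 - 1*914/1219 = √(-6 + 36*I*√11)/6 - 914/1219 = -914/1219 + √(-6 + 36*I*√11)/6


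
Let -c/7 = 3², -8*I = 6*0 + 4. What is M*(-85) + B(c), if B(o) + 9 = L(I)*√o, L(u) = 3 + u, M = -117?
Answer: 9936 + 15*I*√7/2 ≈ 9936.0 + 19.843*I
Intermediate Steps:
I = -½ (I = -(6*0 + 4)/8 = -(0 + 4)/8 = -⅛*4 = -½ ≈ -0.50000)
c = -63 (c = -7*3² = -7*9 = -63)
B(o) = -9 + 5*√o/2 (B(o) = -9 + (3 - ½)*√o = -9 + 5*√o/2)
M*(-85) + B(c) = -117*(-85) + (-9 + 5*√(-63)/2) = 9945 + (-9 + 5*(3*I*√7)/2) = 9945 + (-9 + 15*I*√7/2) = 9936 + 15*I*√7/2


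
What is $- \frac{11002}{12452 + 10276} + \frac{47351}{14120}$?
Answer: $\frac{115105661}{40114920} \approx 2.8694$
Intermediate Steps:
$- \frac{11002}{12452 + 10276} + \frac{47351}{14120} = - \frac{11002}{22728} + 47351 \cdot \frac{1}{14120} = \left(-11002\right) \frac{1}{22728} + \frac{47351}{14120} = - \frac{5501}{11364} + \frac{47351}{14120} = \frac{115105661}{40114920}$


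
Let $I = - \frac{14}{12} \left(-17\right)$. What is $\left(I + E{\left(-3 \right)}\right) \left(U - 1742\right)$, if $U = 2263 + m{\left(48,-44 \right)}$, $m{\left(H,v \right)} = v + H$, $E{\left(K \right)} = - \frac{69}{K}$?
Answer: $\frac{44975}{2} \approx 22488.0$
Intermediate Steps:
$m{\left(H,v \right)} = H + v$
$U = 2267$ ($U = 2263 + \left(48 - 44\right) = 2263 + 4 = 2267$)
$I = \frac{119}{6}$ ($I = \left(-14\right) \frac{1}{12} \left(-17\right) = \left(- \frac{7}{6}\right) \left(-17\right) = \frac{119}{6} \approx 19.833$)
$\left(I + E{\left(-3 \right)}\right) \left(U - 1742\right) = \left(\frac{119}{6} - \frac{69}{-3}\right) \left(2267 - 1742\right) = \left(\frac{119}{6} - -23\right) 525 = \left(\frac{119}{6} + 23\right) 525 = \frac{257}{6} \cdot 525 = \frac{44975}{2}$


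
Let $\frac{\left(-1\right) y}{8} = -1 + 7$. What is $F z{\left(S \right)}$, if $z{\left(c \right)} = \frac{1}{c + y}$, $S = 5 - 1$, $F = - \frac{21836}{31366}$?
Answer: $\frac{5459}{345026} \approx 0.015822$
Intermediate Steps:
$F = - \frac{10918}{15683}$ ($F = \left(-21836\right) \frac{1}{31366} = - \frac{10918}{15683} \approx -0.69617$)
$y = -48$ ($y = - 8 \left(-1 + 7\right) = \left(-8\right) 6 = -48$)
$S = 4$ ($S = 5 - 1 = 4$)
$z{\left(c \right)} = \frac{1}{-48 + c}$ ($z{\left(c \right)} = \frac{1}{c - 48} = \frac{1}{-48 + c}$)
$F z{\left(S \right)} = - \frac{10918}{15683 \left(-48 + 4\right)} = - \frac{10918}{15683 \left(-44\right)} = \left(- \frac{10918}{15683}\right) \left(- \frac{1}{44}\right) = \frac{5459}{345026}$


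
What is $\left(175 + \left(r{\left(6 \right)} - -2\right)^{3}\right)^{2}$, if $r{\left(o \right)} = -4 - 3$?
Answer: $2500$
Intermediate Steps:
$r{\left(o \right)} = -7$ ($r{\left(o \right)} = -4 - 3 = -7$)
$\left(175 + \left(r{\left(6 \right)} - -2\right)^{3}\right)^{2} = \left(175 + \left(-7 - -2\right)^{3}\right)^{2} = \left(175 + \left(-7 + 2\right)^{3}\right)^{2} = \left(175 + \left(-5\right)^{3}\right)^{2} = \left(175 - 125\right)^{2} = 50^{2} = 2500$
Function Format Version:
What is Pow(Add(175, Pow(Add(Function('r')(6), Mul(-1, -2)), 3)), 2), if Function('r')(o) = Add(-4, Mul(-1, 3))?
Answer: 2500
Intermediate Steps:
Function('r')(o) = -7 (Function('r')(o) = Add(-4, -3) = -7)
Pow(Add(175, Pow(Add(Function('r')(6), Mul(-1, -2)), 3)), 2) = Pow(Add(175, Pow(Add(-7, Mul(-1, -2)), 3)), 2) = Pow(Add(175, Pow(Add(-7, 2), 3)), 2) = Pow(Add(175, Pow(-5, 3)), 2) = Pow(Add(175, -125), 2) = Pow(50, 2) = 2500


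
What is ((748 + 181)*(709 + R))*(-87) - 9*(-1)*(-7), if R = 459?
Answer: -94401327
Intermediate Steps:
((748 + 181)*(709 + R))*(-87) - 9*(-1)*(-7) = ((748 + 181)*(709 + 459))*(-87) - 9*(-1)*(-7) = (929*1168)*(-87) + 9*(-7) = 1085072*(-87) - 63 = -94401264 - 63 = -94401327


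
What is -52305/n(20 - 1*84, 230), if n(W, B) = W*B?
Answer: 10461/2944 ≈ 3.5533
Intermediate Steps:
n(W, B) = B*W
-52305/n(20 - 1*84, 230) = -52305*1/(230*(20 - 1*84)) = -52305*1/(230*(20 - 84)) = -52305/(230*(-64)) = -52305/(-14720) = -52305*(-1/14720) = 10461/2944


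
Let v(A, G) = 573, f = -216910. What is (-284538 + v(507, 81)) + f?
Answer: -500875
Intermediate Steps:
(-284538 + v(507, 81)) + f = (-284538 + 573) - 216910 = -283965 - 216910 = -500875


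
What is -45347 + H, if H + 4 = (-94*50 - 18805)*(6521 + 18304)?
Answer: -583556976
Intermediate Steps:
H = -583511629 (H = -4 + (-94*50 - 18805)*(6521 + 18304) = -4 + (-4700 - 18805)*24825 = -4 - 23505*24825 = -4 - 583511625 = -583511629)
-45347 + H = -45347 - 583511629 = -583556976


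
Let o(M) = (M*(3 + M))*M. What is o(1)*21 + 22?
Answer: 106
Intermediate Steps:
o(M) = M²*(3 + M)
o(1)*21 + 22 = (1²*(3 + 1))*21 + 22 = (1*4)*21 + 22 = 4*21 + 22 = 84 + 22 = 106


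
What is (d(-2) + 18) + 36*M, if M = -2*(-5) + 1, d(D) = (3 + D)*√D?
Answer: 414 + I*√2 ≈ 414.0 + 1.4142*I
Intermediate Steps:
d(D) = √D*(3 + D)
M = 11 (M = 10 + 1 = 11)
(d(-2) + 18) + 36*M = (√(-2)*(3 - 2) + 18) + 36*11 = ((I*√2)*1 + 18) + 396 = (I*√2 + 18) + 396 = (18 + I*√2) + 396 = 414 + I*√2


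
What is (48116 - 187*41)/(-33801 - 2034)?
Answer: -13483/11945 ≈ -1.1288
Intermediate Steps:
(48116 - 187*41)/(-33801 - 2034) = (48116 - 7667)/(-35835) = 40449*(-1/35835) = -13483/11945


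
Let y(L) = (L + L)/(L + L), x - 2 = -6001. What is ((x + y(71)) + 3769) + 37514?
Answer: 35285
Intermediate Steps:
x = -5999 (x = 2 - 6001 = -5999)
y(L) = 1 (y(L) = (2*L)/((2*L)) = (2*L)*(1/(2*L)) = 1)
((x + y(71)) + 3769) + 37514 = ((-5999 + 1) + 3769) + 37514 = (-5998 + 3769) + 37514 = -2229 + 37514 = 35285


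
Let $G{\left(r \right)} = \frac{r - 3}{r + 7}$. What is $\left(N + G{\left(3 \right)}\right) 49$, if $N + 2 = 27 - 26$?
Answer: $-49$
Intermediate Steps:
$N = -1$ ($N = -2 + \left(27 - 26\right) = -2 + 1 = -1$)
$G{\left(r \right)} = \frac{-3 + r}{7 + r}$
$\left(N + G{\left(3 \right)}\right) 49 = \left(-1 + \frac{-3 + 3}{7 + 3}\right) 49 = \left(-1 + \frac{1}{10} \cdot 0\right) 49 = \left(-1 + 0\right) 49 = \left(-1\right) 49 = -49$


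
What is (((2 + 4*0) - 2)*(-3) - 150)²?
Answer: 22500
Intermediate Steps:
(((2 + 4*0) - 2)*(-3) - 150)² = (((2 + 0) - 2)*(-3) - 150)² = ((2 - 2)*(-3) - 150)² = (0*(-3) - 150)² = (0 - 150)² = (-150)² = 22500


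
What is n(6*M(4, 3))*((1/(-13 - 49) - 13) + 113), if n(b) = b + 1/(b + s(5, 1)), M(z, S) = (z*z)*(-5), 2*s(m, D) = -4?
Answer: -1434206839/29884 ≈ -47992.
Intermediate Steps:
s(m, D) = -2 (s(m, D) = (½)*(-4) = -2)
M(z, S) = -5*z² (M(z, S) = z²*(-5) = -5*z²)
n(b) = b + 1/(-2 + b) (n(b) = b + 1/(b - 2) = b + 1/(-2 + b))
n(6*M(4, 3))*((1/(-13 - 49) - 13) + 113) = ((1 + (6*(-5*4²))² - 12*(-5*4²))/(-2 + 6*(-5*4²)))*((1/(-13 - 49) - 13) + 113) = ((1 + (6*(-5*16))² - 12*(-5*16))/(-2 + 6*(-5*16)))*((1/(-62) - 13) + 113) = ((1 + (6*(-80))² - 12*(-80))/(-2 + 6*(-80)))*((-1/62 - 13) + 113) = ((1 + (-480)² - 2*(-480))/(-2 - 480))*(-807/62 + 113) = ((1 + 230400 + 960)/(-482))*(6199/62) = -1/482*231361*(6199/62) = -231361/482*6199/62 = -1434206839/29884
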